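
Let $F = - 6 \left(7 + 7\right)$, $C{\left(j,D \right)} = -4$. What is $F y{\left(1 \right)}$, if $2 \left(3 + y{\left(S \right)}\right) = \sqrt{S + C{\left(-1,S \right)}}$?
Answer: $252 - 42 i \sqrt{3} \approx 252.0 - 72.746 i$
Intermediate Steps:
$y{\left(S \right)} = -3 + \frac{\sqrt{-4 + S}}{2}$ ($y{\left(S \right)} = -3 + \frac{\sqrt{S - 4}}{2} = -3 + \frac{\sqrt{-4 + S}}{2}$)
$F = -84$ ($F = \left(-6\right) 14 = -84$)
$F y{\left(1 \right)} = - 84 \left(-3 + \frac{\sqrt{-4 + 1}}{2}\right) = - 84 \left(-3 + \frac{\sqrt{-3}}{2}\right) = - 84 \left(-3 + \frac{i \sqrt{3}}{2}\right) = 252 - 42 i \sqrt{3}$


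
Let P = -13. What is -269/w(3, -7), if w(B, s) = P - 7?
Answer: 269/20 ≈ 13.450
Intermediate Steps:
w(B, s) = -20 (w(B, s) = -13 - 7 = -20)
-269/w(3, -7) = -269/(-20) = -269*(-1/20) = 269/20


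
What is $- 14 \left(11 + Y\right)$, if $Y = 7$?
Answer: $-252$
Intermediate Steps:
$- 14 \left(11 + Y\right) = - 14 \left(11 + 7\right) = \left(-14\right) 18 = -252$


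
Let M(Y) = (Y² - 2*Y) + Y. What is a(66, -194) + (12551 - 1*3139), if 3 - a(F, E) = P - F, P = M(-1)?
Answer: 9479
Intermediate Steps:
M(Y) = Y² - Y
P = 2 (P = -(-1 - 1) = -1*(-2) = 2)
a(F, E) = 1 + F (a(F, E) = 3 - (2 - F) = 3 + (-2 + F) = 1 + F)
a(66, -194) + (12551 - 1*3139) = (1 + 66) + (12551 - 1*3139) = 67 + (12551 - 3139) = 67 + 9412 = 9479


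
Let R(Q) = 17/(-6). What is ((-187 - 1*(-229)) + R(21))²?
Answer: 55225/36 ≈ 1534.0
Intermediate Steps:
R(Q) = -17/6 (R(Q) = 17*(-⅙) = -17/6)
((-187 - 1*(-229)) + R(21))² = ((-187 - 1*(-229)) - 17/6)² = ((-187 + 229) - 17/6)² = (42 - 17/6)² = (235/6)² = 55225/36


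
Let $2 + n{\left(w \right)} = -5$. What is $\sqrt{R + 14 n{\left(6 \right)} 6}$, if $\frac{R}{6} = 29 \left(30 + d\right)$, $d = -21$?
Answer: $\sqrt{978} \approx 31.273$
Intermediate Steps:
$n{\left(w \right)} = -7$ ($n{\left(w \right)} = -2 - 5 = -7$)
$R = 1566$ ($R = 6 \cdot 29 \left(30 - 21\right) = 6 \cdot 29 \cdot 9 = 6 \cdot 261 = 1566$)
$\sqrt{R + 14 n{\left(6 \right)} 6} = \sqrt{1566 + 14 \left(-7\right) 6} = \sqrt{1566 - 588} = \sqrt{978}$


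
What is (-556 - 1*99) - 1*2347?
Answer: -3002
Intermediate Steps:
(-556 - 1*99) - 1*2347 = (-556 - 99) - 2347 = -655 - 2347 = -3002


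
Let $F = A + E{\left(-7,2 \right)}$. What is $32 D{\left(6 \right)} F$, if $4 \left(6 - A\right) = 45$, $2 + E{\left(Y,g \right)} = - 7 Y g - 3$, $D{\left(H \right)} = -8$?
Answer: $-22464$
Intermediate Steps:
$E{\left(Y,g \right)} = -5 - 7 Y g$ ($E{\left(Y,g \right)} = -2 + \left(- 7 Y g - 3\right) = -2 - \left(3 + 7 Y g\right) = -5 - 7 Y g$)
$A = - \frac{21}{4}$ ($A = 6 - \frac{45}{4} = - \frac{21}{4} \approx -5.25$)
$F = \frac{351}{4}$ ($F = - \frac{21}{4} - \left(5 - 98\right) = - \frac{21}{4} + \left(-5 + 98\right) = - \frac{21}{4} + 93 = \frac{351}{4} \approx 87.75$)
$32 D{\left(6 \right)} F = 32 \left(-8\right) \frac{351}{4} = \left(-256\right) \frac{351}{4} = -22464$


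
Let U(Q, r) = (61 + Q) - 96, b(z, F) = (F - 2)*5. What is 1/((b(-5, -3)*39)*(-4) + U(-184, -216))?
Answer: 1/3681 ≈ 0.00027167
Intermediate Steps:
b(z, F) = -10 + 5*F (b(z, F) = (-2 + F)*5 = -10 + 5*F)
U(Q, r) = -35 + Q
1/((b(-5, -3)*39)*(-4) + U(-184, -216)) = 1/(((-10 + 5*(-3))*39)*(-4) + (-35 - 184)) = 1/(((-10 - 15)*39)*(-4) - 219) = 1/(-25*39*(-4) - 219) = 1/(-975*(-4) - 219) = 1/(3900 - 219) = 1/3681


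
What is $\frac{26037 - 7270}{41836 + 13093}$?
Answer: $\frac{383}{1121} \approx 0.34166$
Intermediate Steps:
$\frac{26037 - 7270}{41836 + 13093} = \frac{18767}{54929} = 18767 \cdot \frac{1}{54929} = \frac{383}{1121}$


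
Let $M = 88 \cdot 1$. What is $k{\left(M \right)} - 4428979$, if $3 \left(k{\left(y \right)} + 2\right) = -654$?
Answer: $-4429199$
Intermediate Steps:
$M = 88$
$k{\left(y \right)} = -220$ ($k{\left(y \right)} = -2 + \frac{1}{3} \left(-654\right) = -2 - 218 = -220$)
$k{\left(M \right)} - 4428979 = -220 - 4428979 = -4429199$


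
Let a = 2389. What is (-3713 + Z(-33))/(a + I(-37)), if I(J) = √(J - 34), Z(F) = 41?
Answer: -365517/237808 + 153*I*√71/237808 ≈ -1.537 + 0.0054212*I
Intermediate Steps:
I(J) = √(-34 + J)
(-3713 + Z(-33))/(a + I(-37)) = (-3713 + 41)/(2389 + √(-34 - 37)) = -3672/(2389 + √(-71)) = -3672/(2389 + I*√71)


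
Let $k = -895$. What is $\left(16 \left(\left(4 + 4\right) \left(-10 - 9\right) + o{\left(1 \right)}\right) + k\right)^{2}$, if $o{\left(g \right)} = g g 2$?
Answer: $10857025$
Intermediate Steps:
$o{\left(g \right)} = 2 g^{2}$ ($o{\left(g \right)} = g^{2} \cdot 2 = 2 g^{2}$)
$\left(16 \left(\left(4 + 4\right) \left(-10 - 9\right) + o{\left(1 \right)}\right) + k\right)^{2} = \left(16 \left(\left(4 + 4\right) \left(-10 - 9\right) + 2 \cdot 1^{2}\right) - 895\right)^{2} = \left(16 \left(8 \left(-19\right) + 2 \cdot 1\right) - 895\right)^{2} = \left(16 \left(-152 + 2\right) - 895\right)^{2} = \left(16 \left(-150\right) - 895\right)^{2} = \left(-2400 - 895\right)^{2} = \left(-3295\right)^{2} = 10857025$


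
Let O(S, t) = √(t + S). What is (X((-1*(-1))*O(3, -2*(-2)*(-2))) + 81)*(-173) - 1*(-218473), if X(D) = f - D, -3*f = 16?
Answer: 616148/3 + 173*I*√5 ≈ 2.0538e+5 + 386.84*I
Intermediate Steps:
f = -16/3 (f = -⅓*16 = -16/3 ≈ -5.3333)
O(S, t) = √(S + t)
X(D) = -16/3 - D
(X((-1*(-1))*O(3, -2*(-2)*(-2))) + 81)*(-173) - 1*(-218473) = ((-16/3 - (-1*(-1))*√(3 - 2*(-2)*(-2))) + 81)*(-173) - 1*(-218473) = ((-16/3 - √(3 + 4*(-2))) + 81)*(-173) + 218473 = ((-16/3 - √(3 - 8)) + 81)*(-173) + 218473 = ((-16/3 - √(-5)) + 81)*(-173) + 218473 = ((-16/3 - I*√5) + 81)*(-173) + 218473 = (227/3 - I*√5)*(-173) + 218473 = (-39271/3 + 173*I*√5) + 218473 = 616148/3 + 173*I*√5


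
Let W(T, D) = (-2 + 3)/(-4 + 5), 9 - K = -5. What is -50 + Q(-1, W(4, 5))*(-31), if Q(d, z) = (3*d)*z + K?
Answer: -391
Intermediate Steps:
K = 14 (K = 9 - 1*(-5) = 9 + 5 = 14)
W(T, D) = 1 (W(T, D) = 1/1 = 1*1 = 1)
Q(d, z) = 14 + 3*d*z (Q(d, z) = (3*d)*z + 14 = 3*d*z + 14 = 14 + 3*d*z)
-50 + Q(-1, W(4, 5))*(-31) = -50 + (14 + 3*(-1)*1)*(-31) = -50 + (14 - 3)*(-31) = -50 + 11*(-31) = -50 - 341 = -391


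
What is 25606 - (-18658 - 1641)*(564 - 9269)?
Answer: -176677189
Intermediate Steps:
25606 - (-18658 - 1641)*(564 - 9269) = 25606 - (-20299)*(-8705) = 25606 - 1*176702795 = 25606 - 176702795 = -176677189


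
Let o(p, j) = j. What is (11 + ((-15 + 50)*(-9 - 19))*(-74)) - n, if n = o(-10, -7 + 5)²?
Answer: 72527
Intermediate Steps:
n = 4 (n = (-7 + 5)² = (-2)² = 4)
(11 + ((-15 + 50)*(-9 - 19))*(-74)) - n = (11 + ((-15 + 50)*(-9 - 19))*(-74)) - 1*4 = (11 + (35*(-28))*(-74)) - 4 = (11 - 980*(-74)) - 4 = (11 + 72520) - 4 = 72531 - 4 = 72527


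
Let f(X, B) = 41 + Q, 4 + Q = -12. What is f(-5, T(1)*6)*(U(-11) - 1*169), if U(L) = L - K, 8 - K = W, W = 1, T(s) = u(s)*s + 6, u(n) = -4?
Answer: -4675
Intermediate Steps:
T(s) = 6 - 4*s (T(s) = -4*s + 6 = 6 - 4*s)
Q = -16 (Q = -4 - 12 = -16)
K = 7 (K = 8 - 1*1 = 8 - 1 = 7)
f(X, B) = 25 (f(X, B) = 41 - 16 = 25)
U(L) = -7 + L (U(L) = L - 1*7 = L - 7 = -7 + L)
f(-5, T(1)*6)*(U(-11) - 1*169) = 25*((-7 - 11) - 1*169) = 25*(-18 - 169) = 25*(-187) = -4675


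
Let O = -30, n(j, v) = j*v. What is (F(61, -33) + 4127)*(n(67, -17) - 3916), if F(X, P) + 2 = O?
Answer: -20700225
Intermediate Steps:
F(X, P) = -32 (F(X, P) = -2 - 30 = -32)
(F(61, -33) + 4127)*(n(67, -17) - 3916) = (-32 + 4127)*(67*(-17) - 3916) = 4095*(-1139 - 3916) = 4095*(-5055) = -20700225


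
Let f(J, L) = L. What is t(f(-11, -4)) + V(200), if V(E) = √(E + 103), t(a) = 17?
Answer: 17 + √303 ≈ 34.407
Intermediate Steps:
V(E) = √(103 + E)
t(f(-11, -4)) + V(200) = 17 + √(103 + 200) = 17 + √303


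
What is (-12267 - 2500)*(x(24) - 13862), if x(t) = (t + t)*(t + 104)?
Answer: 113971706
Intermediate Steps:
x(t) = 2*t*(104 + t) (x(t) = (2*t)*(104 + t) = 2*t*(104 + t))
(-12267 - 2500)*(x(24) - 13862) = (-12267 - 2500)*(2*24*(104 + 24) - 13862) = -14767*(2*24*128 - 13862) = -14767*(6144 - 13862) = -14767*(-7718) = 113971706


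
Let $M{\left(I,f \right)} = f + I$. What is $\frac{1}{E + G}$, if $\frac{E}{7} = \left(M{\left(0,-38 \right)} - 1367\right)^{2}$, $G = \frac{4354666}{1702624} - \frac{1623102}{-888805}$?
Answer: $\frac{756650362160}{10455530435130924889} \approx 7.2368 \cdot 10^{-8}$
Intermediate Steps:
$M{\left(I,f \right)} = I + f$
$G = \frac{3316990666889}{756650362160}$ ($G = 4354666 \cdot \frac{1}{1702624} - - \frac{1623102}{888805} = \frac{2177333}{851312} + \frac{1623102}{888805} = \frac{3316990666889}{756650362160} \approx 4.3838$)
$E = 13818175$ ($E = 7 \left(\left(0 - 38\right) - 1367\right)^{2} = 7 \left(-38 - 1367\right)^{2} = 7 \left(-1405\right)^{2} = 7 \cdot 1974025 = 13818175$)
$\frac{1}{E + G} = \frac{1}{13818175 + \frac{3316990666889}{756650362160}} = \frac{1}{\frac{10455530435130924889}{756650362160}} = \frac{756650362160}{10455530435130924889}$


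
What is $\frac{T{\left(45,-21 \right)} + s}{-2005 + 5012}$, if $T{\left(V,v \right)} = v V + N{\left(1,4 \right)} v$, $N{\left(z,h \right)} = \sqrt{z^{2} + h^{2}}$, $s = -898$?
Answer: $- \frac{19}{31} - \frac{21 \sqrt{17}}{3007} \approx -0.6417$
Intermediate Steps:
$N{\left(z,h \right)} = \sqrt{h^{2} + z^{2}}$
$T{\left(V,v \right)} = V v + v \sqrt{17}$ ($T{\left(V,v \right)} = v V + \sqrt{4^{2} + 1^{2}} v = V v + \sqrt{16 + 1} v = V v + \sqrt{17} v = V v + v \sqrt{17}$)
$\frac{T{\left(45,-21 \right)} + s}{-2005 + 5012} = \frac{- 21 \left(45 + \sqrt{17}\right) - 898}{-2005 + 5012} = \frac{\left(-945 - 21 \sqrt{17}\right) - 898}{3007} = \left(-1843 - 21 \sqrt{17}\right) \frac{1}{3007} = - \frac{19}{31} - \frac{21 \sqrt{17}}{3007}$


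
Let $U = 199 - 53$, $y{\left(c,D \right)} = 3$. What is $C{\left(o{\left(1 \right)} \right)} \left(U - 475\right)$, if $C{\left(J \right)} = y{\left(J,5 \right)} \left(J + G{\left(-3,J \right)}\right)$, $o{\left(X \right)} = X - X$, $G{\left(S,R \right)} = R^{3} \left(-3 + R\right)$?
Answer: $0$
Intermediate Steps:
$o{\left(X \right)} = 0$
$U = 146$
$C{\left(J \right)} = 3 J + 3 J^{3} \left(-3 + J\right)$ ($C{\left(J \right)} = 3 \left(J + J^{3} \left(-3 + J\right)\right) = 3 J + 3 J^{3} \left(-3 + J\right)$)
$C{\left(o{\left(1 \right)} \right)} \left(U - 475\right) = 3 \cdot 0 \left(1 + 0^{2} \left(-3 + 0\right)\right) \left(146 - 475\right) = 3 \cdot 0 \left(1 + 0 \left(-3\right)\right) \left(-329\right) = 3 \cdot 0 \left(1 + 0\right) \left(-329\right) = 3 \cdot 0 \cdot 1 \left(-329\right) = 0 \left(-329\right) = 0$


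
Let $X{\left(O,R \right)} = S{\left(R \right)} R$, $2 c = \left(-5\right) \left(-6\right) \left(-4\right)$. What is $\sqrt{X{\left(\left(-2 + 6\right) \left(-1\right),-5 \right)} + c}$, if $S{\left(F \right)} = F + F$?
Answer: $i \sqrt{10} \approx 3.1623 i$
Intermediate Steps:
$S{\left(F \right)} = 2 F$
$c = -60$ ($c = \frac{\left(-5\right) \left(-6\right) \left(-4\right)}{2} = \frac{30 \left(-4\right)}{2} = \frac{1}{2} \left(-120\right) = -60$)
$X{\left(O,R \right)} = 2 R^{2}$ ($X{\left(O,R \right)} = 2 R R = 2 R^{2}$)
$\sqrt{X{\left(\left(-2 + 6\right) \left(-1\right),-5 \right)} + c} = \sqrt{2 \left(-5\right)^{2} - 60} = \sqrt{2 \cdot 25 - 60} = \sqrt{50 - 60} = \sqrt{-10} = i \sqrt{10}$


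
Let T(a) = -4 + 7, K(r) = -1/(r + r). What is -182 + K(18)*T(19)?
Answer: -2185/12 ≈ -182.08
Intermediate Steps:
K(r) = -1/(2*r)
T(a) = 3
-182 + K(18)*T(19) = -182 - ½/18*3 = -182 - ½*1/18*3 = -182 - 1/36*3 = -182 - 1/12 = -2185/12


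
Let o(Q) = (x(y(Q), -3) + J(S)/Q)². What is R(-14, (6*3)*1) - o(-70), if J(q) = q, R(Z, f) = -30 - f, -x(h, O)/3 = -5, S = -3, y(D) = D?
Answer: -1344009/4900 ≈ -274.29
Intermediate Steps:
x(h, O) = 15 (x(h, O) = -3*(-5) = 15)
o(Q) = (15 - 3/Q)²
R(-14, (6*3)*1) - o(-70) = (-30 - 6*3) - 9*(-1 + 5*(-70))²/(-70)² = (-30 - 18) - 9*(-1 - 350)²/4900 = (-30 - 1*18) - 9*(-351)²/4900 = (-30 - 18) - 9*123201/4900 = -48 - 1*1108809/4900 = -48 - 1108809/4900 = -1344009/4900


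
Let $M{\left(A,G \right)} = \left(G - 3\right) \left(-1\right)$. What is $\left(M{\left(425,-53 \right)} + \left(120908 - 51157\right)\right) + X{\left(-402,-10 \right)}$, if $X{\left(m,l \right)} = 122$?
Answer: $69929$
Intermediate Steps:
$M{\left(A,G \right)} = 3 - G$ ($M{\left(A,G \right)} = \left(-3 + G\right) \left(-1\right) = 3 - G$)
$\left(M{\left(425,-53 \right)} + \left(120908 - 51157\right)\right) + X{\left(-402,-10 \right)} = \left(\left(3 - -53\right) + \left(120908 - 51157\right)\right) + 122 = \left(\left(3 + 53\right) + 69751\right) + 122 = \left(56 + 69751\right) + 122 = 69807 + 122 = 69929$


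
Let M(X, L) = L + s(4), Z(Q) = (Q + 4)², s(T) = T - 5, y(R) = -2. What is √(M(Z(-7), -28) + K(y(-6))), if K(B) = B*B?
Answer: 5*I ≈ 5.0*I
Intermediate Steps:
s(T) = -5 + T
Z(Q) = (4 + Q)²
K(B) = B²
M(X, L) = -1 + L (M(X, L) = L + (-5 + 4) = L - 1 = -1 + L)
√(M(Z(-7), -28) + K(y(-6))) = √((-1 - 28) + (-2)²) = √(-29 + 4) = √(-25) = 5*I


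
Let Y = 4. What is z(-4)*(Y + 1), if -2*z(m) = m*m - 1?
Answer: -75/2 ≈ -37.500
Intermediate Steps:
z(m) = ½ - m²/2 (z(m) = -(m*m - 1)/2 = -(m² - 1)/2 = -(-1 + m²)/2 = ½ - m²/2)
z(-4)*(Y + 1) = (½ - ½*(-4)²)*(4 + 1) = (½ - ½*16)*5 = (½ - 8)*5 = -15/2*5 = -75/2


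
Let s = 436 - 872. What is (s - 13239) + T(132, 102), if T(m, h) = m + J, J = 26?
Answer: -13517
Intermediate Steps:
s = -436
T(m, h) = 26 + m (T(m, h) = m + 26 = 26 + m)
(s - 13239) + T(132, 102) = (-436 - 13239) + (26 + 132) = -13675 + 158 = -13517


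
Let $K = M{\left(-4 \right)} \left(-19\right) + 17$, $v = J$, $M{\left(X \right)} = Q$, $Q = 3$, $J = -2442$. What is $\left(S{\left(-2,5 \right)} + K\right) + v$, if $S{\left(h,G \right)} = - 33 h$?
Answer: $-2416$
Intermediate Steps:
$M{\left(X \right)} = 3$
$v = -2442$
$K = -40$ ($K = 3 \left(-19\right) + 17 = -57 + 17 = -40$)
$\left(S{\left(-2,5 \right)} + K\right) + v = \left(\left(-33\right) \left(-2\right) - 40\right) - 2442 = \left(66 - 40\right) - 2442 = 26 - 2442 = -2416$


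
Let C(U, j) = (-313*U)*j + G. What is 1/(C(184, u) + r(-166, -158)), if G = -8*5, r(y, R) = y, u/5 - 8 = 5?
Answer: -1/3743686 ≈ -2.6712e-7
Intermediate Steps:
u = 65 (u = 40 + 5*5 = 40 + 25 = 65)
G = -40
C(U, j) = -40 - 313*U*j (C(U, j) = (-313*U)*j - 40 = -313*U*j - 40 = -40 - 313*U*j)
1/(C(184, u) + r(-166, -158)) = 1/((-40 - 313*184*65) - 166) = 1/((-40 - 3743480) - 166) = 1/(-3743520 - 166) = 1/(-3743686) = -1/3743686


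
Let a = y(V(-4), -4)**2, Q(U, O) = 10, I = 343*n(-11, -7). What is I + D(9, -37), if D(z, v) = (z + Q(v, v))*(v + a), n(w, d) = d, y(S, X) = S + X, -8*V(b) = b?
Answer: -11485/4 ≈ -2871.3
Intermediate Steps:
V(b) = -b/8
I = -2401 (I = 343*(-7) = -2401)
a = 49/4 (a = (-1/8*(-4) - 4)**2 = (1/2 - 4)**2 = (-7/2)**2 = 49/4 ≈ 12.250)
D(z, v) = (10 + z)*(49/4 + v) (D(z, v) = (z + 10)*(v + 49/4) = (10 + z)*(49/4 + v))
I + D(9, -37) = -2401 + (245/2 + 10*(-37) + (49/4)*9 - 37*9) = -2401 + (245/2 - 370 + 441/4 - 333) = -2401 - 1881/4 = -11485/4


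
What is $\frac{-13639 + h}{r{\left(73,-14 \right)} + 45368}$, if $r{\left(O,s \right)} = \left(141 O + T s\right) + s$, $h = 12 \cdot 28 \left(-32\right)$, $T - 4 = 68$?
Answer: $- \frac{24391}{54639} \approx -0.4464$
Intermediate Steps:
$T = 72$ ($T = 4 + 68 = 72$)
$h = -10752$ ($h = 336 \left(-32\right) = -10752$)
$r{\left(O,s \right)} = 73 s + 141 O$ ($r{\left(O,s \right)} = \left(141 O + 72 s\right) + s = \left(72 s + 141 O\right) + s = 73 s + 141 O$)
$\frac{-13639 + h}{r{\left(73,-14 \right)} + 45368} = \frac{-13639 - 10752}{\left(73 \left(-14\right) + 141 \cdot 73\right) + 45368} = - \frac{24391}{\left(-1022 + 10293\right) + 45368} = - \frac{24391}{9271 + 45368} = - \frac{24391}{54639}$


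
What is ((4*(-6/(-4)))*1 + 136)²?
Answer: 20164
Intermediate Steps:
((4*(-6/(-4)))*1 + 136)² = ((4*(-6*(-¼)))*1 + 136)² = ((4*(3/2))*1 + 136)² = (6*1 + 136)² = (6 + 136)² = 142² = 20164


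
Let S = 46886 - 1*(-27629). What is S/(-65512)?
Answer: -74515/65512 ≈ -1.1374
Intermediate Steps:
S = 74515 (S = 46886 + 27629 = 74515)
S/(-65512) = 74515/(-65512) = 74515*(-1/65512) = -74515/65512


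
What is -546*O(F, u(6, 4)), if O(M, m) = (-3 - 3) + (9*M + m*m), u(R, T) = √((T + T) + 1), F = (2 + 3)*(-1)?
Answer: 22932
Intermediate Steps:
F = -5 (F = 5*(-1) = -5)
u(R, T) = √(1 + 2*T) (u(R, T) = √(2*T + 1) = √(1 + 2*T))
O(M, m) = -6 + m² + 9*M (O(M, m) = -6 + (9*M + m²) = -6 + (m² + 9*M) = -6 + m² + 9*M)
-546*O(F, u(6, 4)) = -546*(-6 + (√(1 + 2*4))² + 9*(-5)) = -546*(-6 + (√(1 + 8))² - 45) = -546*(-6 + (√9)² - 45) = -546*(-6 + 3² - 45) = -546*(-6 + 9 - 45) = -546*(-42) = 22932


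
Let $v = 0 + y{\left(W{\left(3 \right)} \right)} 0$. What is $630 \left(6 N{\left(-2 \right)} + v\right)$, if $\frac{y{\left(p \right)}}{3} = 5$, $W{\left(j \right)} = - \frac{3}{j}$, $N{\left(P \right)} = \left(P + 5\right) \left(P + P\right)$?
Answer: $-45360$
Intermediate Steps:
$N{\left(P \right)} = 2 P \left(5 + P\right)$ ($N{\left(P \right)} = \left(5 + P\right) 2 P = 2 P \left(5 + P\right)$)
$y{\left(p \right)} = 15$ ($y{\left(p \right)} = 3 \cdot 5 = 15$)
$v = 0$ ($v = 0 + 15 \cdot 0 = 0 + 0 = 0$)
$630 \left(6 N{\left(-2 \right)} + v\right) = 630 \left(6 \cdot 2 \left(-2\right) \left(5 - 2\right) + 0\right) = 630 \left(6 \cdot 2 \left(-2\right) 3 + 0\right) = 630 \left(6 \left(-12\right) + 0\right) = 630 \left(-72 + 0\right) = 630 \left(-72\right) = -45360$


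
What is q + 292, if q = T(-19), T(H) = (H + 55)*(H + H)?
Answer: -1076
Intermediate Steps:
T(H) = 2*H*(55 + H) (T(H) = (55 + H)*(2*H) = 2*H*(55 + H))
q = -1368 (q = 2*(-19)*(55 - 19) = 2*(-19)*36 = -1368)
q + 292 = -1368 + 292 = -1076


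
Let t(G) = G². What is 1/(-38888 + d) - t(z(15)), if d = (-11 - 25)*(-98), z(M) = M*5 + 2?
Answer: -209649441/35360 ≈ -5929.0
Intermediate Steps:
z(M) = 2 + 5*M (z(M) = 5*M + 2 = 2 + 5*M)
d = 3528 (d = -36*(-98) = 3528)
1/(-38888 + d) - t(z(15)) = 1/(-38888 + 3528) - (2 + 5*15)² = 1/(-35360) - (2 + 75)² = -1/35360 - 1*77² = -1/35360 - 1*5929 = -1/35360 - 5929 = -209649441/35360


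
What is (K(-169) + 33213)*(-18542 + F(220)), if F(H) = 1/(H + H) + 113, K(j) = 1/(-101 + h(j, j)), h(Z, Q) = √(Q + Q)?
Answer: -1419161373156427/2318580 + 105413867*I*√2/4637160 ≈ -6.1208e+8 + 32.148*I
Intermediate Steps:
h(Z, Q) = √2*√Q (h(Z, Q) = √(2*Q) = √2*√Q)
K(j) = 1/(-101 + √2*√j)
F(H) = 113 + 1/(2*H) (F(H) = 1/(2*H) + 113 = 113 + 1/(2*H))
(K(-169) + 33213)*(-18542 + F(220)) = (1/(-101 + √2*√(-169)) + 33213)*(-18542 + (113 + (½)/220)) = (1/(-101 + √2*(13*I)) + 33213)*(-18542 + (113 + (½)*(1/220))) = (1/(-101 + 13*I*√2) + 33213)*(-18542 + (113 + 1/440)) = (33213 + 1/(-101 + 13*I*√2))*(-18542 + 49721/440) = (33213 + 1/(-101 + 13*I*√2))*(-8108759/440) = -269316212667/440 - 8108759/(440*(-101 + 13*I*√2))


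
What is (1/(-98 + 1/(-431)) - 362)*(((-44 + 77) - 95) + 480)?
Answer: -6391616682/42239 ≈ -1.5132e+5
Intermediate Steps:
(1/(-98 + 1/(-431)) - 362)*(((-44 + 77) - 95) + 480) = (1/(-98 - 1/431) - 362)*((33 - 95) + 480) = (1/(-42239/431) - 362)*(-62 + 480) = (-431/42239 - 362)*418 = -15290949/42239*418 = -6391616682/42239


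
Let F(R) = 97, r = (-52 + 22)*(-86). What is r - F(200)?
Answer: 2483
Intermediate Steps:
r = 2580 (r = -30*(-86) = 2580)
r - F(200) = 2580 - 1*97 = 2580 - 97 = 2483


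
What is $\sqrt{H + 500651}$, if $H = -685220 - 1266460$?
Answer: $i \sqrt{1451029} \approx 1204.6 i$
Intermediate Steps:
$H = -1951680$ ($H = -685220 - 1266460 = -1951680$)
$\sqrt{H + 500651} = \sqrt{-1951680 + 500651} = \sqrt{-1451029} = i \sqrt{1451029}$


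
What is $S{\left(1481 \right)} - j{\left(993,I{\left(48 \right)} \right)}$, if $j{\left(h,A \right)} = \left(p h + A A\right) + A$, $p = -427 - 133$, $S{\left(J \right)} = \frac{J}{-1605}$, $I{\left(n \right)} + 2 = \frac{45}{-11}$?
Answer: $\frac{107987315239}{194205} \approx 5.5605 \cdot 10^{5}$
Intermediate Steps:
$I{\left(n \right)} = - \frac{67}{11}$ ($I{\left(n \right)} = -2 + \frac{45}{-11} = -2 + 45 \left(- \frac{1}{11}\right) = -2 - \frac{45}{11} = - \frac{67}{11}$)
$S{\left(J \right)} = - \frac{J}{1605}$ ($S{\left(J \right)} = J \left(- \frac{1}{1605}\right) = - \frac{J}{1605}$)
$p = -560$ ($p = -427 - 133 = -560$)
$j{\left(h,A \right)} = A + A^{2} - 560 h$ ($j{\left(h,A \right)} = \left(- 560 h + A A\right) + A = \left(- 560 h + A^{2}\right) + A = \left(A^{2} - 560 h\right) + A = A + A^{2} - 560 h$)
$S{\left(1481 \right)} - j{\left(993,I{\left(48 \right)} \right)} = \left(- \frac{1}{1605}\right) 1481 - \left(- \frac{67}{11} + \left(- \frac{67}{11}\right)^{2} - 556080\right) = - \frac{1481}{1605} - \left(- \frac{67}{11} + \frac{4489}{121} - 556080\right) = - \frac{1481}{1605} - - \frac{67281928}{121} = - \frac{1481}{1605} + \frac{67281928}{121} = \frac{107987315239}{194205}$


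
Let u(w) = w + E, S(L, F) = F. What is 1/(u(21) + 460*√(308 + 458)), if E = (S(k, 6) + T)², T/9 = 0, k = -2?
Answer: -57/162082351 + 460*√766/162082351 ≈ 7.8197e-5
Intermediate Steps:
T = 0 (T = 9*0 = 0)
E = 36 (E = (6 + 0)² = 6² = 36)
u(w) = 36 + w (u(w) = w + 36 = 36 + w)
1/(u(21) + 460*√(308 + 458)) = 1/((36 + 21) + 460*√(308 + 458)) = 1/(57 + 460*√766)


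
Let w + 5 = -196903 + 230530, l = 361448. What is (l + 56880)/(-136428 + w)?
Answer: -209164/51403 ≈ -4.0691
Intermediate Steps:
w = 33622 (w = -5 + (-196903 + 230530) = -5 + 33627 = 33622)
(l + 56880)/(-136428 + w) = (361448 + 56880)/(-136428 + 33622) = 418328/(-102806) = 418328*(-1/102806) = -209164/51403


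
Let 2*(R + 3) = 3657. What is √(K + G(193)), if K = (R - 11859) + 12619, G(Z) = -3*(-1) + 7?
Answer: √10382/2 ≈ 50.946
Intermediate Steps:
R = 3651/2 (R = -3 + (½)*3657 = -3 + 3657/2 = 3651/2 ≈ 1825.5)
G(Z) = 10 (G(Z) = 3 + 7 = 10)
K = 5171/2 (K = (3651/2 - 11859) + 12619 = -20067/2 + 12619 = 5171/2 ≈ 2585.5)
√(K + G(193)) = √(5171/2 + 10) = √(5191/2) = √10382/2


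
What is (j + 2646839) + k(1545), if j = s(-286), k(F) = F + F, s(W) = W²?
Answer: 2731725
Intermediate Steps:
k(F) = 2*F
j = 81796 (j = (-286)² = 81796)
(j + 2646839) + k(1545) = (81796 + 2646839) + 2*1545 = 2728635 + 3090 = 2731725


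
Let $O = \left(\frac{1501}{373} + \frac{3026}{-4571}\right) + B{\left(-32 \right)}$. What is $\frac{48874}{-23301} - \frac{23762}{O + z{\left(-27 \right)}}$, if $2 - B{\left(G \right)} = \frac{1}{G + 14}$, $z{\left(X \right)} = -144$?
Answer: $\frac{16784355994657454}{99100291277151} \approx 169.37$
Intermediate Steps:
$B{\left(G \right)} = 2 - \frac{1}{14 + G}$ ($B{\left(G \right)} = 2 - \frac{1}{G + 14} = 2 - \frac{1}{14 + G}$)
$O = \frac{166267085}{30689694}$ ($O = \left(\frac{1501}{373} + \frac{3026}{-4571}\right) + \frac{27 + 2 \left(-32\right)}{14 - 32} = \left(1501 \cdot \frac{1}{373} + 3026 \left(- \frac{1}{4571}\right)\right) + \frac{27 - 64}{-18} = \left(\frac{1501}{373} - \frac{3026}{4571}\right) - - \frac{37}{18} = \frac{5732373}{1704983} + \frac{37}{18} = \frac{166267085}{30689694} \approx 5.4177$)
$\frac{48874}{-23301} - \frac{23762}{O + z{\left(-27 \right)}} = \frac{48874}{-23301} - \frac{23762}{\frac{166267085}{30689694} - 144} = 48874 \left(- \frac{1}{23301}\right) - \frac{23762}{- \frac{4253048851}{30689694}} = - \frac{48874}{23301} - - \frac{729248508828}{4253048851} = - \frac{48874}{23301} + \frac{729248508828}{4253048851} = \frac{16784355994657454}{99100291277151}$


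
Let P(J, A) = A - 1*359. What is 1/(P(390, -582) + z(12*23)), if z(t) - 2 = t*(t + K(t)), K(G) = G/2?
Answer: 1/113325 ≈ 8.8242e-6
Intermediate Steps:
P(J, A) = -359 + A (P(J, A) = A - 359 = -359 + A)
K(G) = G/2 (K(G) = G*(1/2) = G/2)
z(t) = 2 + 3*t**2/2 (z(t) = 2 + t*(t + t/2) = 2 + t*(3*t/2) = 2 + 3*t**2/2)
1/(P(390, -582) + z(12*23)) = 1/((-359 - 582) + (2 + 3*(12*23)**2/2)) = 1/(-941 + (2 + (3/2)*276**2)) = 1/(-941 + (2 + (3/2)*76176)) = 1/(-941 + (2 + 114264)) = 1/(-941 + 114266) = 1/113325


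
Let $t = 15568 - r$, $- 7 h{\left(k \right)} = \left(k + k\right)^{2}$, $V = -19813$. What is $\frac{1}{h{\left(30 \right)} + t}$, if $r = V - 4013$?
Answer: $\frac{7}{272158} \approx 2.572 \cdot 10^{-5}$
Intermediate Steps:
$h{\left(k \right)} = - \frac{4 k^{2}}{7}$ ($h{\left(k \right)} = - \frac{\left(k + k\right)^{2}}{7} = - \frac{\left(2 k\right)^{2}}{7} = - \frac{4 k^{2}}{7}$)
$r = -23826$ ($r = -19813 - 4013 = -23826$)
$t = 39394$ ($t = 15568 - -23826 = 15568 + 23826 = 39394$)
$\frac{1}{h{\left(30 \right)} + t} = \frac{1}{- \frac{4 \cdot 30^{2}}{7} + 39394} = \frac{1}{\left(- \frac{4}{7}\right) 900 + 39394} = \frac{1}{- \frac{3600}{7} + 39394} = \frac{1}{\frac{272158}{7}} = \frac{7}{272158}$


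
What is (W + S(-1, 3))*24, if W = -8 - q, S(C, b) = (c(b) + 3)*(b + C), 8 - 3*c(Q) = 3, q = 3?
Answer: -40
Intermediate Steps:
c(Q) = 5/3 (c(Q) = 8/3 - ⅓*3 = 8/3 - 1 = 5/3)
S(C, b) = 14*C/3 + 14*b/3 (S(C, b) = (5/3 + 3)*(b + C) = 14*(C + b)/3 = 14*C/3 + 14*b/3)
W = -11 (W = -8 - 1*3 = -8 - 3 = -11)
(W + S(-1, 3))*24 = (-11 + ((14/3)*(-1) + (14/3)*3))*24 = (-11 + (-14/3 + 14))*24 = (-11 + 28/3)*24 = -5/3*24 = -40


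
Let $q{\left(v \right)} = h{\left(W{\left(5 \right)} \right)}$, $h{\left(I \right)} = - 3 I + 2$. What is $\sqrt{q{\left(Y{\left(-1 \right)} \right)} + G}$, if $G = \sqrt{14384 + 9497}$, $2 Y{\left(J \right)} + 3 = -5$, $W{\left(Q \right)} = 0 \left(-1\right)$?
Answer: $\sqrt{2 + \sqrt{23881}} \approx 12.511$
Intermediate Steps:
$W{\left(Q \right)} = 0$
$Y{\left(J \right)} = -4$ ($Y{\left(J \right)} = - \frac{3}{2} + \frac{1}{2} \left(-5\right) = - \frac{3}{2} - \frac{5}{2} = -4$)
$h{\left(I \right)} = 2 - 3 I$
$G = \sqrt{23881} \approx 154.53$
$q{\left(v \right)} = 2$ ($q{\left(v \right)} = 2 - 0 = 2 + 0 = 2$)
$\sqrt{q{\left(Y{\left(-1 \right)} \right)} + G} = \sqrt{2 + \sqrt{23881}}$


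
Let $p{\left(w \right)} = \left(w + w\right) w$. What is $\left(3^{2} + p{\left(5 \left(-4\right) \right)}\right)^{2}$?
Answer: $654481$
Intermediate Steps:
$p{\left(w \right)} = 2 w^{2}$ ($p{\left(w \right)} = 2 w w = 2 w^{2}$)
$\left(3^{2} + p{\left(5 \left(-4\right) \right)}\right)^{2} = \left(3^{2} + 2 \left(5 \left(-4\right)\right)^{2}\right)^{2} = \left(9 + 2 \left(-20\right)^{2}\right)^{2} = \left(9 + 2 \cdot 400\right)^{2} = \left(9 + 800\right)^{2} = 809^{2} = 654481$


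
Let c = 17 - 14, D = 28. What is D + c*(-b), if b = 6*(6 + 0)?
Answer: -80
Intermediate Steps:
b = 36 (b = 6*6 = 36)
c = 3
D + c*(-b) = 28 + 3*(-1*36) = 28 + 3*(-36) = 28 - 108 = -80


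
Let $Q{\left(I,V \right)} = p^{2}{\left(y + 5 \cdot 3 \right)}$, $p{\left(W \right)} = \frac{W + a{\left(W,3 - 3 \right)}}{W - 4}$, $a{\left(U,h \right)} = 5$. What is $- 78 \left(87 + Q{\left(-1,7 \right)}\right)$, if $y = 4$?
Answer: $- \frac{174642}{25} \approx -6985.7$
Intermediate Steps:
$p{\left(W \right)} = \frac{5 + W}{-4 + W}$ ($p{\left(W \right)} = \frac{W + 5}{W - 4} = \frac{5 + W}{-4 + W}$)
$Q{\left(I,V \right)} = \frac{64}{25}$ ($Q{\left(I,V \right)} = \left(\frac{5 + \left(4 + 5 \cdot 3\right)}{-4 + \left(4 + 5 \cdot 3\right)}\right)^{2} = \left(\frac{5 + \left(4 + 15\right)}{-4 + \left(4 + 15\right)}\right)^{2} = \left(\frac{5 + 19}{-4 + 19}\right)^{2} = \left(\frac{1}{15} \cdot 24\right)^{2} = \left(\frac{8}{5}\right)^{2} = \frac{64}{25}$)
$- 78 \left(87 + Q{\left(-1,7 \right)}\right) = - 78 \left(87 + \frac{64}{25}\right) = \left(-78\right) \frac{2239}{25} = - \frac{174642}{25}$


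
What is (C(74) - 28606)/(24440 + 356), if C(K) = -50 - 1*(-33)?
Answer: -28623/24796 ≈ -1.1543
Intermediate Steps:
C(K) = -17 (C(K) = -50 + 33 = -17)
(C(74) - 28606)/(24440 + 356) = (-17 - 28606)/(24440 + 356) = -28623/24796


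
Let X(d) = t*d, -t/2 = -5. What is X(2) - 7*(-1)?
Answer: 27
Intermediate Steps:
t = 10 (t = -2*(-5) = 10)
X(d) = 10*d
X(2) - 7*(-1) = 10*2 - 7*(-1) = 20 + 7 = 27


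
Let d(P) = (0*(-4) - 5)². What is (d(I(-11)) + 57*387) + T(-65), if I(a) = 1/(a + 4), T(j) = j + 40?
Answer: 22059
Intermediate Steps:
T(j) = 40 + j
I(a) = 1/(4 + a)
d(P) = 25 (d(P) = (0 - 5)² = (-5)² = 25)
(d(I(-11)) + 57*387) + T(-65) = (25 + 57*387) + (40 - 65) = (25 + 22059) - 25 = 22084 - 25 = 22059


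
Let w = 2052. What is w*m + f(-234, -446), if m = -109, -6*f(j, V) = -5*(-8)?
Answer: -671024/3 ≈ -2.2367e+5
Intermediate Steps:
f(j, V) = -20/3 (f(j, V) = -(-5)*(-8)/6 = -1/6*40 = -20/3)
w*m + f(-234, -446) = 2052*(-109) - 20/3 = -223668 - 20/3 = -671024/3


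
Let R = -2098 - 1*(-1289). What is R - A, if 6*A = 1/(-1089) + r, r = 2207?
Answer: -3844714/3267 ≈ -1176.8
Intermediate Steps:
A = 1201711/3267 (A = (1/(-1089) + 2207)/6 = (-1/1089 + 2207)/6 = (⅙)*(2403422/1089) = 1201711/3267 ≈ 367.83)
R = -809 (R = -2098 + 1289 = -809)
R - A = -809 - 1*1201711/3267 = -809 - 1201711/3267 = -3844714/3267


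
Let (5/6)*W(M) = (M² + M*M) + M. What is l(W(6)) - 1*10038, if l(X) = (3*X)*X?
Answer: 406122/25 ≈ 16245.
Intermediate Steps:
W(M) = 6*M/5 + 12*M²/5 (W(M) = 6*((M² + M*M) + M)/5 = 6*((M² + M²) + M)/5 = 6*(2*M² + M)/5 = 6*(M + 2*M²)/5 = 6*M/5 + 12*M²/5)
l(X) = 3*X²
l(W(6)) - 1*10038 = 3*((6/5)*6*(1 + 2*6))² - 1*10038 = 3*((6/5)*6*(1 + 12))² - 10038 = 3*((6/5)*6*13)² - 10038 = 3*(468/5)² - 10038 = 3*(219024/25) - 10038 = 657072/25 - 10038 = 406122/25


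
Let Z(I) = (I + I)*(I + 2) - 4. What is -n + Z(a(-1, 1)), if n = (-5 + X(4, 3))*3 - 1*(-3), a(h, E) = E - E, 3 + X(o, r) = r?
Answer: 8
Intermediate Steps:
X(o, r) = -3 + r
a(h, E) = 0
n = -12 (n = (-5 + (-3 + 3))*3 - 1*(-3) = (-5 + 0)*3 + 3 = -5*3 + 3 = -15 + 3 = -12)
Z(I) = -4 + 2*I*(2 + I) (Z(I) = (2*I)*(2 + I) - 4 = 2*I*(2 + I) - 4 = -4 + 2*I*(2 + I))
-n + Z(a(-1, 1)) = -1*(-12) + (-4 + 2*0² + 4*0) = 12 + (-4 + 2*0 + 0) = 12 + (-4 + 0 + 0) = 12 - 4 = 8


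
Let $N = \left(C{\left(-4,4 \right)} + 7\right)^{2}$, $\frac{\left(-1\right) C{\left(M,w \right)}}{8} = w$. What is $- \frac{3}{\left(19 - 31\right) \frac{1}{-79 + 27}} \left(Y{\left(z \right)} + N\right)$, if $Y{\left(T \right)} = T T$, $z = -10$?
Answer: $-9425$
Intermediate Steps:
$Y{\left(T \right)} = T^{2}$
$C{\left(M,w \right)} = - 8 w$
$N = 625$ ($N = \left(\left(-8\right) 4 + 7\right)^{2} = \left(-32 + 7\right)^{2} = \left(-25\right)^{2} = 625$)
$- \frac{3}{\left(19 - 31\right) \frac{1}{-79 + 27}} \left(Y{\left(z \right)} + N\right) = - \frac{3}{\left(19 - 31\right) \frac{1}{-79 + 27}} \left(\left(-10\right)^{2} + 625\right) = - \frac{3}{\left(-12\right) \frac{1}{-52}} \left(100 + 625\right) = - \frac{3}{\left(-12\right) \left(- \frac{1}{52}\right)} 725 = - \frac{3}{\frac{3}{13}} \cdot 725 = \left(-3\right) \frac{13}{3} \cdot 725 = \left(-13\right) 725 = -9425$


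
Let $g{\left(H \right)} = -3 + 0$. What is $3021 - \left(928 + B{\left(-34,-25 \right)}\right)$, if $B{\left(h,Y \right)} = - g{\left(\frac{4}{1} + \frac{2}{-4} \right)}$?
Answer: $2090$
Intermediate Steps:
$g{\left(H \right)} = -3$
$B{\left(h,Y \right)} = 3$ ($B{\left(h,Y \right)} = \left(-1\right) \left(-3\right) = 3$)
$3021 - \left(928 + B{\left(-34,-25 \right)}\right) = 3021 - \left(928 + 3\right) = 3021 - 931 = 2090$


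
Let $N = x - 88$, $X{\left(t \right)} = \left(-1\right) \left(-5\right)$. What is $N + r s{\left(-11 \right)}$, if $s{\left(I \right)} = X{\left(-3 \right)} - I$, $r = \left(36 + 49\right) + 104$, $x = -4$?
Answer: $2932$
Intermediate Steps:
$X{\left(t \right)} = 5$
$N = -92$ ($N = -4 - 88 = -92$)
$r = 189$ ($r = 85 + 104 = 189$)
$s{\left(I \right)} = 5 - I$
$N + r s{\left(-11 \right)} = -92 + 189 \left(5 - -11\right) = -92 + 189 \left(5 + 11\right) = -92 + 189 \cdot 16 = -92 + 3024 = 2932$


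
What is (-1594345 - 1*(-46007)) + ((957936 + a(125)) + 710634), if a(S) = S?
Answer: 120357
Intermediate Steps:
(-1594345 - 1*(-46007)) + ((957936 + a(125)) + 710634) = (-1594345 - 1*(-46007)) + ((957936 + 125) + 710634) = (-1594345 + 46007) + (958061 + 710634) = -1548338 + 1668695 = 120357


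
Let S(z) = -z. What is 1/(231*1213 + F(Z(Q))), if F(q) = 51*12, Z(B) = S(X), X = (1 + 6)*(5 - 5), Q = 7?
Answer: 1/280815 ≈ 3.5611e-6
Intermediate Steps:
X = 0 (X = 7*0 = 0)
Z(B) = 0 (Z(B) = -1*0 = 0)
F(q) = 612
1/(231*1213 + F(Z(Q))) = 1/(231*1213 + 612) = 1/(280203 + 612) = 1/280815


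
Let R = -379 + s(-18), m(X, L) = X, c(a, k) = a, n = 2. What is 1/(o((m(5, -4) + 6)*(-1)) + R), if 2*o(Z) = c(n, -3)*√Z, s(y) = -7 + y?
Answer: -404/163227 - I*√11/163227 ≈ -0.0024751 - 2.0319e-5*I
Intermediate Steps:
o(Z) = √Z (o(Z) = (2*√Z)/2 = √Z)
R = -404 (R = -379 + (-7 - 18) = -379 - 25 = -404)
1/(o((m(5, -4) + 6)*(-1)) + R) = 1/(√((5 + 6)*(-1)) - 404) = 1/(√(11*(-1)) - 404) = 1/(√(-11) - 404) = 1/(I*√11 - 404) = 1/(-404 + I*√11)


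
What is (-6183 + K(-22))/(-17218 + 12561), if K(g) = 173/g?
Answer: 136199/102454 ≈ 1.3294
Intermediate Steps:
(-6183 + K(-22))/(-17218 + 12561) = (-6183 + 173/(-22))/(-17218 + 12561) = (-6183 + 173*(-1/22))/(-4657) = (-6183 - 173/22)*(-1/4657) = -136199/22*(-1/4657) = 136199/102454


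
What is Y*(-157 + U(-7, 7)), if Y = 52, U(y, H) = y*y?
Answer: -5616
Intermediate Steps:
U(y, H) = y²
Y*(-157 + U(-7, 7)) = 52*(-157 + (-7)²) = 52*(-157 + 49) = 52*(-108) = -5616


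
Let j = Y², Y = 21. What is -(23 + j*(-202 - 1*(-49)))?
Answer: 67450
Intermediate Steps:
j = 441 (j = 21² = 441)
-(23 + j*(-202 - 1*(-49))) = -(23 + 441*(-202 - 1*(-49))) = -(23 + 441*(-202 + 49)) = -(23 + 441*(-153)) = -(23 - 67473) = -1*(-67450) = 67450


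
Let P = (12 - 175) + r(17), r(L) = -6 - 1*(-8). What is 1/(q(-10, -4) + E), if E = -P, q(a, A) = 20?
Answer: 1/181 ≈ 0.0055249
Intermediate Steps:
r(L) = 2 (r(L) = -6 + 8 = 2)
P = -161 (P = (12 - 175) + 2 = -163 + 2 = -161)
E = 161 (E = -1*(-161) = 161)
1/(q(-10, -4) + E) = 1/(20 + 161) = 1/181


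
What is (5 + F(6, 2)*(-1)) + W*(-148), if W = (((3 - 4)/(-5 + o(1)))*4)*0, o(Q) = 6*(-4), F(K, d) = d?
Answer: 3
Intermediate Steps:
o(Q) = -24
W = 0 (W = (((3 - 4)/(-5 - 24))*4)*0 = (-1/(-29)*4)*0 = (-1*(-1/29)*4)*0 = ((1/29)*4)*0 = (4/29)*0 = 0)
(5 + F(6, 2)*(-1)) + W*(-148) = (5 + 2*(-1)) + 0*(-148) = (5 - 2) + 0 = 3 + 0 = 3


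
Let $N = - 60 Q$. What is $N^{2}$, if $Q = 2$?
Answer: $14400$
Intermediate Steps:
$N = -120$ ($N = \left(-60\right) 2 = -120$)
$N^{2} = \left(-120\right)^{2} = 14400$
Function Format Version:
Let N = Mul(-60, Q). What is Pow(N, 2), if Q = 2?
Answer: 14400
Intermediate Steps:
N = -120 (N = Mul(-60, 2) = -120)
Pow(N, 2) = Pow(-120, 2) = 14400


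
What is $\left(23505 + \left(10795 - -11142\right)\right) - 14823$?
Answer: $30619$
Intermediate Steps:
$\left(23505 + \left(10795 - -11142\right)\right) - 14823 = \left(23505 + \left(10795 + 11142\right)\right) - 14823 = \left(23505 + 21937\right) - 14823 = 45442 - 14823 = 30619$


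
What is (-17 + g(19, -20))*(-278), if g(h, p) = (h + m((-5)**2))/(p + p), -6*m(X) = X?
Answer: 579491/120 ≈ 4829.1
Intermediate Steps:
m(X) = -X/6
g(h, p) = (-25/6 + h)/(2*p) (g(h, p) = (h - 1/6*(-5)**2)/(p + p) = (h - 1/6*25)/((2*p)) = (h - 25/6)*(1/(2*p)) = (-25/6 + h)*(1/(2*p)) = (-25/6 + h)/(2*p))
(-17 + g(19, -20))*(-278) = (-17 + (1/12)*(-25 + 6*19)/(-20))*(-278) = (-17 + (1/12)*(-1/20)*(-25 + 114))*(-278) = (-17 + (1/12)*(-1/20)*89)*(-278) = (-17 - 89/240)*(-278) = -4169/240*(-278) = 579491/120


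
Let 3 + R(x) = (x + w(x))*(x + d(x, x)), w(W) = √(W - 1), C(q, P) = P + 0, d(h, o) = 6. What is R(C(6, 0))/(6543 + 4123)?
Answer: -3/10666 + 3*I/5333 ≈ -0.00028127 + 0.00056254*I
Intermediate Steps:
C(q, P) = P
w(W) = √(-1 + W)
R(x) = -3 + (6 + x)*(x + √(-1 + x)) (R(x) = -3 + (x + √(-1 + x))*(x + 6) = -3 + (x + √(-1 + x))*(6 + x) = -3 + (6 + x)*(x + √(-1 + x)))
R(C(6, 0))/(6543 + 4123) = (-3 + 0² + 6*0 + 6*√(-1 + 0) + 0*√(-1 + 0))/(6543 + 4123) = (-3 + 0 + 0 + 6*√(-1) + 0*√(-1))/10666 = (-3 + 0 + 0 + 6*I + 0*I)*(1/10666) = (-3 + 0 + 0 + 6*I + 0)*(1/10666) = (-3 + 6*I)*(1/10666) = -3/10666 + 3*I/5333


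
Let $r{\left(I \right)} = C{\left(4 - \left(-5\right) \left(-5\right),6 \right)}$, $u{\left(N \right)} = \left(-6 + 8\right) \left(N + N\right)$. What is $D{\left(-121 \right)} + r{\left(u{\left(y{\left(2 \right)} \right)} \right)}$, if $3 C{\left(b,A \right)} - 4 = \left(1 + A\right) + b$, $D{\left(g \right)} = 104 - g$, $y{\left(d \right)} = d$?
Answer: $\frac{665}{3} \approx 221.67$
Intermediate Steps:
$u{\left(N \right)} = 4 N$ ($u{\left(N \right)} = 2 \cdot 2 N = 4 N$)
$C{\left(b,A \right)} = \frac{5}{3} + \frac{A}{3} + \frac{b}{3}$ ($C{\left(b,A \right)} = \frac{4}{3} + \frac{\left(1 + A\right) + b}{3} = \frac{4}{3} + \frac{1 + A + b}{3} = \frac{4}{3} + \left(\frac{1}{3} + \frac{A}{3} + \frac{b}{3}\right) = \frac{5}{3} + \frac{A}{3} + \frac{b}{3}$)
$r{\left(I \right)} = - \frac{10}{3}$ ($r{\left(I \right)} = \frac{5}{3} + \frac{1}{3} \cdot 6 + \frac{4 - \left(-5\right) \left(-5\right)}{3} = \frac{5}{3} + 2 + \frac{4 - 25}{3} = \frac{5}{3} + 2 + \frac{1}{3} \left(-21\right) = \frac{5}{3} + 2 - 7 = - \frac{10}{3}$)
$D{\left(-121 \right)} + r{\left(u{\left(y{\left(2 \right)} \right)} \right)} = \left(104 - -121\right) - \frac{10}{3} = \left(104 + 121\right) - \frac{10}{3} = 225 - \frac{10}{3} = \frac{665}{3}$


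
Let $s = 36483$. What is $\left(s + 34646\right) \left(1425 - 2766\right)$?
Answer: $-95383989$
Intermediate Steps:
$\left(s + 34646\right) \left(1425 - 2766\right) = \left(36483 + 34646\right) \left(1425 - 2766\right) = 71129 \left(-1341\right) = -95383989$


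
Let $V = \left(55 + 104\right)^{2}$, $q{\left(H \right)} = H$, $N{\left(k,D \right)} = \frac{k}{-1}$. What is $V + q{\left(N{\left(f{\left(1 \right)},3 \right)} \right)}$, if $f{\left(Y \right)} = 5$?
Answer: $25276$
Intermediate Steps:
$N{\left(k,D \right)} = - k$ ($N{\left(k,D \right)} = k \left(-1\right) = - k$)
$V = 25281$ ($V = 159^{2} = 25281$)
$V + q{\left(N{\left(f{\left(1 \right)},3 \right)} \right)} = 25281 - 5 = 25276$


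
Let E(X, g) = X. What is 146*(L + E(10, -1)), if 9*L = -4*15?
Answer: 1460/3 ≈ 486.67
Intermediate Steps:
L = -20/3 (L = (-4*15)/9 = (⅑)*(-60) = -20/3 ≈ -6.6667)
146*(L + E(10, -1)) = 146*(-20/3 + 10) = 146*(10/3) = 1460/3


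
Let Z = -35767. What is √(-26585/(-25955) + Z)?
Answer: 6*I*√26771310705/5191 ≈ 189.12*I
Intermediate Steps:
√(-26585/(-25955) + Z) = √(-26585/(-25955) - 35767) = √(-26585*(-1/25955) - 35767) = √(5317/5191 - 35767) = √(-185661180/5191) = 6*I*√26771310705/5191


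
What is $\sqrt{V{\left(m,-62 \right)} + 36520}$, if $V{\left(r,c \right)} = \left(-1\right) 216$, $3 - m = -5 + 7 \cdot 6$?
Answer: $4 \sqrt{2269} \approx 190.54$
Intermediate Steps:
$m = -34$ ($m = 3 - \left(-5 + 7 \cdot 6\right) = 3 - \left(-5 + 42\right) = 3 - 37 = -34$)
$V{\left(r,c \right)} = -216$
$\sqrt{V{\left(m,-62 \right)} + 36520} = \sqrt{-216 + 36520} = \sqrt{36304} = 4 \sqrt{2269}$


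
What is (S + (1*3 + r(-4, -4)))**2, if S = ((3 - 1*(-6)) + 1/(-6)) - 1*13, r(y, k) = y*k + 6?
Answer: 15625/36 ≈ 434.03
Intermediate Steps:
r(y, k) = 6 + k*y (r(y, k) = k*y + 6 = 6 + k*y)
S = -25/6 (S = ((3 + 6) - 1/6) - 13 = (9 - 1/6) - 13 = 53/6 - 13 = -25/6 ≈ -4.1667)
(S + (1*3 + r(-4, -4)))**2 = (-25/6 + (1*3 + (6 - 4*(-4))))**2 = (-25/6 + (3 + (6 + 16)))**2 = (-25/6 + (3 + 22))**2 = (-25/6 + 25)**2 = (125/6)**2 = 15625/36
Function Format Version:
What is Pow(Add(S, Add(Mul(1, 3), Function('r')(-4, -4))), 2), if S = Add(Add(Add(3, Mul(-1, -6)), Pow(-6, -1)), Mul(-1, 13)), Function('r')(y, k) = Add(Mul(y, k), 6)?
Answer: Rational(15625, 36) ≈ 434.03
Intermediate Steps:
Function('r')(y, k) = Add(6, Mul(k, y)) (Function('r')(y, k) = Add(Mul(k, y), 6) = Add(6, Mul(k, y)))
S = Rational(-25, 6) (S = Add(Add(Add(3, 6), Rational(-1, 6)), -13) = Add(Add(9, Rational(-1, 6)), -13) = Add(Rational(53, 6), -13) = Rational(-25, 6) ≈ -4.1667)
Pow(Add(S, Add(Mul(1, 3), Function('r')(-4, -4))), 2) = Pow(Add(Rational(-25, 6), Add(Mul(1, 3), Add(6, Mul(-4, -4)))), 2) = Pow(Add(Rational(-25, 6), Add(3, Add(6, 16))), 2) = Pow(Add(Rational(-25, 6), Add(3, 22)), 2) = Pow(Add(Rational(-25, 6), 25), 2) = Pow(Rational(125, 6), 2) = Rational(15625, 36)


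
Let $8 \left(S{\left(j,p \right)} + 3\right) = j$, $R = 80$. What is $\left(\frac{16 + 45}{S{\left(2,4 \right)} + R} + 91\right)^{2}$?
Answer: $\frac{804459769}{95481} \approx 8425.3$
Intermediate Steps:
$S{\left(j,p \right)} = -3 + \frac{j}{8}$
$\left(\frac{16 + 45}{S{\left(2,4 \right)} + R} + 91\right)^{2} = \left(\frac{16 + 45}{\left(-3 + \frac{1}{8} \cdot 2\right) + 80} + 91\right)^{2} = \left(\frac{61}{\left(-3 + \frac{1}{4}\right) + 80} + 91\right)^{2} = \left(\frac{61}{- \frac{11}{4} + 80} + 91\right)^{2} = \left(\frac{61}{\frac{309}{4}} + 91\right)^{2} = \left(61 \cdot \frac{4}{309} + 91\right)^{2} = \left(\frac{244}{309} + 91\right)^{2} = \left(\frac{28363}{309}\right)^{2} = \frac{804459769}{95481}$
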